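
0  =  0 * 923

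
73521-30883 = 42638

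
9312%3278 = 2756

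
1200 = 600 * 2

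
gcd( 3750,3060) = 30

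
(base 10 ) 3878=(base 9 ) 5278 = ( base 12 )22b2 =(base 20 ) 9di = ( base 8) 7446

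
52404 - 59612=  - 7208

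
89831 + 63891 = 153722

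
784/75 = 784/75= 10.45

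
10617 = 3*3539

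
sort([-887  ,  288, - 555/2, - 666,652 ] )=[  -  887, - 666, - 555/2,288, 652]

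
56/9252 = 14/2313 = 0.01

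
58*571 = 33118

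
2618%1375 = 1243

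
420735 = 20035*21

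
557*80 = 44560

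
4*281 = 1124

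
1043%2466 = 1043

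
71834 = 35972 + 35862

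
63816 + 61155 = 124971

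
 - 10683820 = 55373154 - 66056974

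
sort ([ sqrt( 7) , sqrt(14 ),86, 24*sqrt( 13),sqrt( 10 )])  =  [sqrt( 7),sqrt(10), sqrt( 14), 86, 24*sqrt ( 13 ) ] 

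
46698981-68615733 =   -  21916752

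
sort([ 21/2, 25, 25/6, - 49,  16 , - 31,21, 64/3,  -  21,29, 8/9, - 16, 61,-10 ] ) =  [ - 49, - 31 , - 21, - 16, - 10, 8/9,  25/6, 21/2,16, 21,  64/3,  25, 29,61]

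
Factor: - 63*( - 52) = 2^2*3^2*7^1 * 13^1 = 3276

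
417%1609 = 417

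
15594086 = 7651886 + 7942200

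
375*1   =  375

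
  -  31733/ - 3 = 10577 + 2/3 = 10577.67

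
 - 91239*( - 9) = 821151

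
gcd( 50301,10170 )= 9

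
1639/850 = 1  +  789/850 = 1.93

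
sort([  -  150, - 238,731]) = [ - 238, - 150 , 731]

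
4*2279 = 9116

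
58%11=3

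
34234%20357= 13877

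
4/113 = 4/113 = 0.04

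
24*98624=2366976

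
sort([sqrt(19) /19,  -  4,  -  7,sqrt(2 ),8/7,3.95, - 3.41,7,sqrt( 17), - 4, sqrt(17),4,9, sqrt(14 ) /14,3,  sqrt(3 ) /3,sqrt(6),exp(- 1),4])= [  -  7, - 4, - 4, -3.41,sqrt(19 ) /19, sqrt(14) /14, exp( - 1) , sqrt(3)/3, 8/7 , sqrt(2) , sqrt( 6 ),  3 , 3.95, 4, 4,sqrt( 17), sqrt( 17), 7,9]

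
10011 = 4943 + 5068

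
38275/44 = 38275/44 = 869.89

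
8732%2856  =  164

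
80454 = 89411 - 8957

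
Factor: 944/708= 2^2*3^( - 1) = 4/3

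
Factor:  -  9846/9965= - 2^1*3^2*5^( - 1 ) * 547^1*1993^(-1) 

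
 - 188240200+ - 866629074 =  - 1054869274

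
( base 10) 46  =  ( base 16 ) 2e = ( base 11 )42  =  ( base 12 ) 3a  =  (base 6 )114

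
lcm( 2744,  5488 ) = 5488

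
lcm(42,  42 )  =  42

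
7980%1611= 1536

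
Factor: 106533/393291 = 133/491 = 7^1*19^1*491^( - 1 ) 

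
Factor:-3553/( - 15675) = 3^( - 1 )*5^( - 2)*17^1 = 17/75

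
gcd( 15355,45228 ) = 1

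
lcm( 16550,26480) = 132400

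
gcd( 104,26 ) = 26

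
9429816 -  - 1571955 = 11001771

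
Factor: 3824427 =3^1*53^1  *67^1*359^1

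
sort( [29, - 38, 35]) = [-38,29, 35]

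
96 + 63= 159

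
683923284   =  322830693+361092591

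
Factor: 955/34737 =3^( - 1 ) *5^1*191^1*11579^( - 1 ) 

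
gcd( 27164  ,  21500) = 4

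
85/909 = 85/909 = 0.09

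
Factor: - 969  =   - 3^1*17^1*19^1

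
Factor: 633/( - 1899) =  - 1/3 = -  3^( - 1) 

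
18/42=3/7 = 0.43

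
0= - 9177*0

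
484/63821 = 484/63821 = 0.01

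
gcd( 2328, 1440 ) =24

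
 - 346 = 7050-7396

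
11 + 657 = 668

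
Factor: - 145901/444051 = -3^( - 2)*7^1*19^1*1097^1*49339^(-1 ) 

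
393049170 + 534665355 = 927714525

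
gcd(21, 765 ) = 3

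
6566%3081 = 404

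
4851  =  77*63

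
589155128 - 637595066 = -48439938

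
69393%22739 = 1176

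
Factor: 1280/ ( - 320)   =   - 2^2 = - 4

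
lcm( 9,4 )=36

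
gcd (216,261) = 9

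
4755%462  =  135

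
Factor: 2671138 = 2^1*571^1*2339^1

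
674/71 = 9 + 35/71 = 9.49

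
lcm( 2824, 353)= 2824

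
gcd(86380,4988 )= 4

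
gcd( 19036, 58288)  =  4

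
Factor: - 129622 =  - 2^1*64811^1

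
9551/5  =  9551/5 = 1910.20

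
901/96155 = 901/96155  =  0.01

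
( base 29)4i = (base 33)42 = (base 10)134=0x86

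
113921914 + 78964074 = 192885988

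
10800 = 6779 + 4021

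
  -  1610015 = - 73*22055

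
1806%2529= 1806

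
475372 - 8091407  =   - 7616035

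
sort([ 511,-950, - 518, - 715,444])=[ - 950, - 715, - 518, 444,511]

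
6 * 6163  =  36978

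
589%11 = 6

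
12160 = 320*38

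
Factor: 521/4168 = 1/8 = 2^ ( - 3 ) 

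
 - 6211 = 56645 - 62856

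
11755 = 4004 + 7751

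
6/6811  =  6/6811= 0.00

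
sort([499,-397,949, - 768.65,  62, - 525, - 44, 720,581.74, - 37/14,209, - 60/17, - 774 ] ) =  [ - 774,-768.65, - 525,-397, -44, - 60/17, - 37/14,62, 209,499,  581.74 , 720, 949]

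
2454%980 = 494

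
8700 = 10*870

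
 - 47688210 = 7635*( - 6246 )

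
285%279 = 6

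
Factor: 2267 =2267^1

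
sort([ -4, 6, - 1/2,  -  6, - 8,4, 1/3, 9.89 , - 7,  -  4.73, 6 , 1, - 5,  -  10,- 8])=[ - 10, -8,  -  8,-7, - 6, - 5, - 4.73 ,-4, - 1/2, 1/3, 1, 4, 6, 6,9.89]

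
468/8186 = 234/4093 = 0.06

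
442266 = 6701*66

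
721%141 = 16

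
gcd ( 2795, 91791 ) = 1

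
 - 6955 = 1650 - 8605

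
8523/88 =96 + 75/88 = 96.85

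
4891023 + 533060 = 5424083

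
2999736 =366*8196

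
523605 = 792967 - 269362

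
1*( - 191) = - 191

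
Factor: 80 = 2^4*5^1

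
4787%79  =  47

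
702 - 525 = 177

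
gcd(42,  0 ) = 42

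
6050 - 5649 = 401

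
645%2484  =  645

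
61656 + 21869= 83525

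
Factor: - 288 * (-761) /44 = 54792/11=2^3*3^2*11^ ( - 1)*761^1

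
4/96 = 1/24 = 0.04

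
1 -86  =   -85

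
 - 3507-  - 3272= -235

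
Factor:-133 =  - 7^1 * 19^1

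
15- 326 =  - 311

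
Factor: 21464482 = 2^1 * 13^1 * 43^1*73^1*263^1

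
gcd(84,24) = 12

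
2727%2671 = 56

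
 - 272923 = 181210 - 454133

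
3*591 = 1773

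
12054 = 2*6027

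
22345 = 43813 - 21468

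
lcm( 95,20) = 380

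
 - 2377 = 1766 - 4143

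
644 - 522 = 122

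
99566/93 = 1070 + 56/93= 1070.60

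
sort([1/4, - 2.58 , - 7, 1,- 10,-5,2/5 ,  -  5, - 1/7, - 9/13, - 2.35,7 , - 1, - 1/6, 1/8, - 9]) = [ - 10, - 9, - 7, - 5 ,-5, - 2.58, - 2.35, - 1, - 9/13,  -  1/6, - 1/7,1/8,1/4,2/5, 1, 7] 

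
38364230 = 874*43895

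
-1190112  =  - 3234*368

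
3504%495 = 39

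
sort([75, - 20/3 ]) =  [  -  20/3,75 ]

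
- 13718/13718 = - 1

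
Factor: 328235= 5^1*65647^1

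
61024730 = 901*67730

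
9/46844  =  9/46844 =0.00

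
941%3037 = 941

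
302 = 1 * 302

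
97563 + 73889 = 171452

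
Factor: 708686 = 2^1*11^1*32213^1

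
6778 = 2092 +4686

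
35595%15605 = 4385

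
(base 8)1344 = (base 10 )740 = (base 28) qc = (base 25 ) 14f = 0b1011100100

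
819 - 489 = 330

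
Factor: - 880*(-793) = 2^4*5^1 * 11^1 * 13^1*61^1 = 697840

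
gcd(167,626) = 1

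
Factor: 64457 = 43^1*1499^1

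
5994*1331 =7978014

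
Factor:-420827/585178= - 2^( - 1 )*397^(-1 )*571^1=- 571/794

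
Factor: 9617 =59^1*163^1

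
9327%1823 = 212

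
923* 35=32305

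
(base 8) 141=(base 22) 49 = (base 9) 117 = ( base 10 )97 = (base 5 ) 342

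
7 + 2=9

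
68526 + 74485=143011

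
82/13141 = 82/13141 = 0.01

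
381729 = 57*6697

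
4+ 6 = 10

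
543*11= 5973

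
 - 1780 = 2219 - 3999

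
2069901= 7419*279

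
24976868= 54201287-29224419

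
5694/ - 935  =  - 5694/935 = -6.09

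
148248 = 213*696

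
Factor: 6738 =2^1 * 3^1*1123^1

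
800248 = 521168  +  279080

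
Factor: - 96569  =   -11^1*8779^1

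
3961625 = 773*5125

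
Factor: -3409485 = -3^1*5^1*227299^1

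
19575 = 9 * 2175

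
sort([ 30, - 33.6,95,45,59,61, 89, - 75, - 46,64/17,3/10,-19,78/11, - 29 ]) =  [  -  75,  -  46,- 33.6,- 29, - 19, 3/10 , 64/17,78/11,30,45, 59,61,89 , 95 ]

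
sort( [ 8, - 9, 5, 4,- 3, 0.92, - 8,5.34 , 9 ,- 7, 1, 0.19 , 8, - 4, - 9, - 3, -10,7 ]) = [ - 10, - 9,-9, - 8, - 7, - 4 , - 3,-3, 0.19, 0.92, 1, 4, 5, 5.34,7, 8, 8, 9 ]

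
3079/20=153+ 19/20 = 153.95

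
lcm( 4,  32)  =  32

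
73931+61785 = 135716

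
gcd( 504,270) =18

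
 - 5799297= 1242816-7042113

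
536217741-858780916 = -322563175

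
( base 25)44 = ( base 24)48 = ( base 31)3b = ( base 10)104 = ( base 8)150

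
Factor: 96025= 5^2*23^1*167^1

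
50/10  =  5 = 5.00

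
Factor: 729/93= 3^5 * 31^ (  -  1) = 243/31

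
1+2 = 3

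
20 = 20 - 0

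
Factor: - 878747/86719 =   -  17^1*51691^1*86719^( - 1 ) 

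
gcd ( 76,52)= 4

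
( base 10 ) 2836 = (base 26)452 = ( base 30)34g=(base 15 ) C91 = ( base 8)5424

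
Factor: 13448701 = 7^1*89^1*21587^1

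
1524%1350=174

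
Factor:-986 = -2^1 * 17^1*29^1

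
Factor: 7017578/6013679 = 2^1*7^( - 1)*43^( - 1 )*59^1*  19979^( - 1)*59471^1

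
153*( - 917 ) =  - 140301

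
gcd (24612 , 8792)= 28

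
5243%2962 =2281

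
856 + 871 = 1727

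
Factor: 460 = 2^2*5^1*23^1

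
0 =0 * 3400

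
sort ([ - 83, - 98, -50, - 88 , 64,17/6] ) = [ - 98, - 88, - 83, - 50,17/6 , 64]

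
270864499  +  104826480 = 375690979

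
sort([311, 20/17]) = [ 20/17,311]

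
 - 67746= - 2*33873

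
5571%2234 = 1103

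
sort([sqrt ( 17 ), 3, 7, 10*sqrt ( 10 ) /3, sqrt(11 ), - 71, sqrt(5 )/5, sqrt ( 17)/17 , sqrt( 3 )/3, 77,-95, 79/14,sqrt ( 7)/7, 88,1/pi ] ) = [-95, - 71,sqrt( 17 ) /17, 1/pi, sqrt( 7)/7  ,  sqrt( 5 )/5,sqrt( 3)/3,3, sqrt(11 ),  sqrt( 17 ), 79/14,  7, 10*sqrt( 10 )/3, 77, 88] 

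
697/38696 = 697/38696= 0.02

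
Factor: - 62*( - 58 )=3596=2^2*29^1 * 31^1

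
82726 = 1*82726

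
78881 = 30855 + 48026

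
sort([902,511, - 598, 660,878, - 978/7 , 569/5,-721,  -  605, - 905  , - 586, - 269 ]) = [ - 905, - 721, - 605, - 598, - 586 , - 269 ,-978/7,569/5,511, 660,878,902]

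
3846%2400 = 1446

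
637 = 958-321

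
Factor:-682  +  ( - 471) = -1153 = -1153^1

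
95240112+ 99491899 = 194732011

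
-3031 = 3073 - 6104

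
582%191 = 9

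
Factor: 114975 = 3^2 * 5^2 * 7^1 * 73^1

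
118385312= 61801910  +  56583402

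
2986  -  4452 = -1466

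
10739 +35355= 46094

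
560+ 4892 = 5452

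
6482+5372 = 11854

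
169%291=169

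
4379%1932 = 515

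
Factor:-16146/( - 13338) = 23/19 = 19^(-1 )*23^1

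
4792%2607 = 2185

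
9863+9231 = 19094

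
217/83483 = 7/2693 = 0.00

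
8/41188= 2/10297 = 0.00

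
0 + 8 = 8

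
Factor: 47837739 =3^1*79^1*201847^1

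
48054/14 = 24027/7 =3432.43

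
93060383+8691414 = 101751797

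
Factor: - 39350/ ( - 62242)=5^2*787^1*31121^( - 1) = 19675/31121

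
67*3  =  201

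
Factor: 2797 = 2797^1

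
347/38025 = 347/38025 = 0.01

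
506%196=114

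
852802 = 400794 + 452008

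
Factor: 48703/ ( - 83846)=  - 431/742 = - 2^( - 1 )*7^( - 1 )*53^( - 1 )*431^1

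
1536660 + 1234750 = 2771410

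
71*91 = 6461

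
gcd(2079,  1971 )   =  27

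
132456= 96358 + 36098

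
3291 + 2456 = 5747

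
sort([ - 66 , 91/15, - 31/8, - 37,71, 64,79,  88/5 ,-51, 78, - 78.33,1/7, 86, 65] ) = [ - 78.33  , - 66, - 51, - 37 , - 31/8 , 1/7, 91/15, 88/5, 64 , 65 , 71,78, 79, 86]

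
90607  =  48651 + 41956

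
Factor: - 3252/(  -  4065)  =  2^2*5^( - 1) = 4/5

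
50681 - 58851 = - 8170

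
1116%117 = 63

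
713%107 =71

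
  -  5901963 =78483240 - 84385203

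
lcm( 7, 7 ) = 7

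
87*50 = 4350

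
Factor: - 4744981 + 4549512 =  - 195469^1 = - 195469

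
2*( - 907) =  - 1814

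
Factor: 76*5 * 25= 2^2 * 5^3 * 19^1 =9500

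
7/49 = 1/7 = 0.14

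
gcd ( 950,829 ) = 1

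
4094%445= 89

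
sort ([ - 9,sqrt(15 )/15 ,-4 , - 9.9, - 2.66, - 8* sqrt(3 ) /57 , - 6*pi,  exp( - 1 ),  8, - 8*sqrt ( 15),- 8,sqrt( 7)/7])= [ - 8*sqrt(15), - 6*pi, - 9.9, - 9, - 8, - 4, - 2.66, - 8*sqrt( 3 )/57,sqrt(15)/15,  exp ( - 1 ),sqrt( 7 )/7 , 8]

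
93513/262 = 93513/262 = 356.92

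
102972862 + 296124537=399097399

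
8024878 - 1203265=6821613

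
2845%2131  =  714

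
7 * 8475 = 59325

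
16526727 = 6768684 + 9758043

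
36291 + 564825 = 601116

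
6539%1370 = 1059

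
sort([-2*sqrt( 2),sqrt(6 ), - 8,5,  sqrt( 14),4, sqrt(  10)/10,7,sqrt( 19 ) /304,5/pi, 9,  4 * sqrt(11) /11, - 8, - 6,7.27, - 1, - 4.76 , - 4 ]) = [  -  8,  -  8, - 6, - 4.76 , - 4, - 2*sqrt( 2), - 1,sqrt( 19)/304, sqrt (10)/10, 4 * sqrt ( 11)/11,  5/pi,sqrt ( 6), sqrt ( 14),4,  5,  7,  7.27, 9 ] 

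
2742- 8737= - 5995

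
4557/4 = 4557/4 = 1139.25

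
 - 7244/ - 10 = 724+2/5 = 724.40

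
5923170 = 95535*62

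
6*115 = 690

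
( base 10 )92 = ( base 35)2M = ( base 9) 112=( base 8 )134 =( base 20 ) 4c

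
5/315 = 1/63 = 0.02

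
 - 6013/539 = -859/77 =-  11.16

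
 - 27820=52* ( - 535)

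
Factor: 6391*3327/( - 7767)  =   - 3^(-1)*7^1*11^1*83^1*863^(  -  1) * 1109^1  =  -  7087619/2589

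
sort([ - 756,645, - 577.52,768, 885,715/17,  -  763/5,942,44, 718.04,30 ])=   [ - 756, - 577.52,  -  763/5,30, 715/17, 44,645, 718.04,768,885,942 ] 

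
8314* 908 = 7549112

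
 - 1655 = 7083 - 8738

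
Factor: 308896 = 2^5*7^2*197^1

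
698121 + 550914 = 1249035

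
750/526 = 375/263  =  1.43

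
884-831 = 53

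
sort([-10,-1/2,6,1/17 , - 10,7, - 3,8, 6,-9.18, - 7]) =[-10, -10, - 9.18, - 7, - 3, - 1/2,1/17, 6,6,7,8]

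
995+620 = 1615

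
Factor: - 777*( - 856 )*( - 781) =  - 2^3*3^1*7^1*11^1 * 37^1*71^1*107^1 = -519452472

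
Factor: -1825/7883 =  - 5^2*73^1*7883^( - 1 ) 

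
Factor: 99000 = 2^3 * 3^2*5^3*11^1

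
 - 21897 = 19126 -41023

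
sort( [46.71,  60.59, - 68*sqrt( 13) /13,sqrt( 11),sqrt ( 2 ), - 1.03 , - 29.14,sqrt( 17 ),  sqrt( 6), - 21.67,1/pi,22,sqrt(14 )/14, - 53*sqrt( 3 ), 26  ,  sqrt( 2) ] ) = [ - 53*sqrt( 3 ) , - 29.14, - 21.67 ,  -  68 *sqrt(13 ) /13, - 1.03,sqrt( 14 )/14,1/pi,sqrt( 2 ),sqrt( 2),  sqrt( 6),sqrt(11),sqrt(17),22,26,46.71,60.59 ] 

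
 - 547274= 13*( - 42098 ) 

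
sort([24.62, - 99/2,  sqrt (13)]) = [ - 99/2,sqrt(13 ), 24.62]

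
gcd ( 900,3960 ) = 180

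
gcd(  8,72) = 8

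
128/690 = 64/345 = 0.19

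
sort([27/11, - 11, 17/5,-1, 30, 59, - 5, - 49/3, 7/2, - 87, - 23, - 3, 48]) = [-87,-23, - 49/3, - 11, - 5, - 3, - 1,  27/11,17/5, 7/2, 30,48, 59]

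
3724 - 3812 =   -  88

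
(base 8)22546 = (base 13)4486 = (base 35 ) 7SJ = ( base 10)9574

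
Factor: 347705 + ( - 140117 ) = 2^2*3^1*17299^1 = 207588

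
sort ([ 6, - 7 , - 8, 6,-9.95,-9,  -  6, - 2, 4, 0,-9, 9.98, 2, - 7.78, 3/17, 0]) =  [-9.95 , - 9,-9 , - 8,-7.78, - 7,-6, - 2, 0,  0, 3/17,  2,4 , 6, 6, 9.98 ] 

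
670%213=31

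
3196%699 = 400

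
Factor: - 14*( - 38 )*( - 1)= - 2^2*7^1*19^1 = -532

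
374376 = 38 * 9852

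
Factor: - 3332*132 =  - 2^4 * 3^1*7^2*11^1*17^1 = - 439824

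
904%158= 114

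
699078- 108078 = 591000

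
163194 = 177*922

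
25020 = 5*5004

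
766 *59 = 45194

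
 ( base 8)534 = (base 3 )110220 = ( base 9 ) 426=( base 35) 9X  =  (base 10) 348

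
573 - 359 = 214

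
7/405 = 7/405 = 0.02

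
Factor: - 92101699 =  - 17^2*318691^1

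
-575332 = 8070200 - 8645532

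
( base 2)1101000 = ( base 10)104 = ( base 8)150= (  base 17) 62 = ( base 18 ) 5e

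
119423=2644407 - 2524984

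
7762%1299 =1267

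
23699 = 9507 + 14192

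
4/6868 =1/1717=0.00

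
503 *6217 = 3127151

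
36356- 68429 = - 32073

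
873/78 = 11  +  5/26=11.19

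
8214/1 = 8214 = 8214.00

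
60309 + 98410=158719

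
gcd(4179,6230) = 7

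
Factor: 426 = 2^1 *3^1*71^1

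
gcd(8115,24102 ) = 3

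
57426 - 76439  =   - 19013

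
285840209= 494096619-208256410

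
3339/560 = 5 + 77/80 = 5.96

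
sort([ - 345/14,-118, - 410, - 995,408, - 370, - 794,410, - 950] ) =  [ - 995,  -  950,-794, - 410, - 370,-118, - 345/14,408, 410 ]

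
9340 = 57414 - 48074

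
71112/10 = 35556/5 = 7111.20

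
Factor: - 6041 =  -7^1*863^1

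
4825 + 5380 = 10205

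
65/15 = 13/3 = 4.33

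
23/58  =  23/58 = 0.40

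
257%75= 32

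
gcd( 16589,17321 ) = 1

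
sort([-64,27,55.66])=[-64, 27,55.66]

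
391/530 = 391/530= 0.74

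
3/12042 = 1/4014 = 0.00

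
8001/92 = 86 + 89/92 = 86.97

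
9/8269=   9/8269 = 0.00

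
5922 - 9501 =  - 3579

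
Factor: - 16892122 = - 2^1*13^1*649697^1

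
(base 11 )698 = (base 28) 11L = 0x341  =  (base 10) 833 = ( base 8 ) 1501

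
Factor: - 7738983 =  - 3^4*7^1  *13649^1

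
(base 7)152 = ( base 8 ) 126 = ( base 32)2M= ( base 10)86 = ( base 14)62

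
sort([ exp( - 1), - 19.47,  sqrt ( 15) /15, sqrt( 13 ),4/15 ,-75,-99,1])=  [ - 99,- 75, - 19.47,  sqrt( 15 )/15, 4/15, exp( - 1),1,  sqrt( 13)]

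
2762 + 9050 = 11812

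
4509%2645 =1864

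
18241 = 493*37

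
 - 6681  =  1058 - 7739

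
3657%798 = 465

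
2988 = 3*996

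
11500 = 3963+7537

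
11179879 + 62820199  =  74000078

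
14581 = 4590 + 9991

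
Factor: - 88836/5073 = -2^2*11^1*19^ ( - 1)* 89^ ( - 1)*673^1=- 29612/1691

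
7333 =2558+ 4775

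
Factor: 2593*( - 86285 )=  -  5^1*2593^1*17257^1  =  - 223737005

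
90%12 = 6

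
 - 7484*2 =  - 14968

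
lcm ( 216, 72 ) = 216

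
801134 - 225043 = 576091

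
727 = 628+99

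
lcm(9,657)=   657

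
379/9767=379/9767 = 0.04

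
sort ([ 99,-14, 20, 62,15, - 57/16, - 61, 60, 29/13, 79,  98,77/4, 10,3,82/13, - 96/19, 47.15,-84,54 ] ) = [ - 84, - 61,-14, - 96/19, - 57/16, 29/13, 3, 82/13,10, 15, 77/4, 20, 47.15,  54, 60, 62, 79,98, 99]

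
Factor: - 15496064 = - 2^7*121063^1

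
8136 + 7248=15384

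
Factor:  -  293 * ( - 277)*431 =34980391 = 277^1 *293^1*431^1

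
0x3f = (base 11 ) 58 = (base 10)63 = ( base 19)36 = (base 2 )111111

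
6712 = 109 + 6603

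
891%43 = 31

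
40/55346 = 20/27673 = 0.00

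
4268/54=2134/27 = 79.04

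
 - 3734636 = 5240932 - 8975568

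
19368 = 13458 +5910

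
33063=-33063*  (-1 ) 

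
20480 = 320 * 64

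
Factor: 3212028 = 2^2*3^3*29741^1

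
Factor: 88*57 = 5016 = 2^3*3^1*11^1 *19^1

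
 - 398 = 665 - 1063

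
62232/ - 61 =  -1021 + 49/61   =  - 1020.20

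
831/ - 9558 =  - 1 + 2909/3186= - 0.09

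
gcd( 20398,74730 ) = 94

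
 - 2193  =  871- 3064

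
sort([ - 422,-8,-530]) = [-530, - 422, - 8] 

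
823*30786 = 25336878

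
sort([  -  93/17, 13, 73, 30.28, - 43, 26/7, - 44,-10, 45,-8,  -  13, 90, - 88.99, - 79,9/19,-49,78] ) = [ - 88.99, - 79, - 49, - 44, - 43,-13, - 10, - 8, - 93/17,  9/19,  26/7, 13,30.28, 45, 73,  78 , 90]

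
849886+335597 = 1185483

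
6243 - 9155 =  - 2912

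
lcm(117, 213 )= 8307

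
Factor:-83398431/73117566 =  - 27799477/24372522 = - 2^( - 1) * 3^(-3)*191^1*145547^1*451343^( - 1)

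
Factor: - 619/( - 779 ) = 19^( - 1 )*41^( - 1 )*619^1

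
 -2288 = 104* ( -22 ) 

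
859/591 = 1 + 268/591  =  1.45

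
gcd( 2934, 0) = 2934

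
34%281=34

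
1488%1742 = 1488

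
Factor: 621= 3^3*23^1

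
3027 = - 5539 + 8566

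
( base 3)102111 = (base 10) 310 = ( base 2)100110110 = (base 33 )9D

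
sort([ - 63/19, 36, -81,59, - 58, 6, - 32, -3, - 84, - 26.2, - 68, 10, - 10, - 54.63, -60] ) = [-84,-81, - 68 ,-60,-58,- 54.63, - 32, - 26.2, - 10,  -  63/19,-3, 6, 10, 36, 59]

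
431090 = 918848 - 487758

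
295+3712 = 4007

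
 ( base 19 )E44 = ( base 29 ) 631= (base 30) 5L4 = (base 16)140e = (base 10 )5134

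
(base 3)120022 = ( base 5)3123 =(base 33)ch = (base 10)413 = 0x19d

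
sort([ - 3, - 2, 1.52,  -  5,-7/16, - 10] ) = [ - 10, - 5,  -  3,  -  2, -7/16,1.52 ]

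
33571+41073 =74644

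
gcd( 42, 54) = 6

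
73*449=32777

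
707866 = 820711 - 112845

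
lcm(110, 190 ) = 2090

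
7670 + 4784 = 12454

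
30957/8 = 3869 + 5/8 = 3869.62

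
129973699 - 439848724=-309875025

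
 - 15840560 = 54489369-70329929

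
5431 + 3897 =9328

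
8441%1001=433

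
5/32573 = 5/32573 = 0.00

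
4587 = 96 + 4491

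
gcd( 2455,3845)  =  5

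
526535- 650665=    - 124130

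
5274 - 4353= 921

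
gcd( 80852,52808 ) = 164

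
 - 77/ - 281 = 77/281= 0.27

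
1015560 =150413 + 865147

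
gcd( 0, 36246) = 36246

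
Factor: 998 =2^1 * 499^1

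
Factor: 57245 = 5^1 * 107^2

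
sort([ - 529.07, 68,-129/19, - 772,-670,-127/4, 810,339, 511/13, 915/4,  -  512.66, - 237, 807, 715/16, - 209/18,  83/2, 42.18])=[ - 772, - 670, - 529.07,-512.66, - 237,- 127/4, - 209/18,- 129/19, 511/13, 83/2, 42.18,715/16, 68, 915/4, 339 , 807, 810 ]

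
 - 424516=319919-744435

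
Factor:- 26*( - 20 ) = 2^3*5^1*13^1 = 520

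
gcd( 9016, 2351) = 1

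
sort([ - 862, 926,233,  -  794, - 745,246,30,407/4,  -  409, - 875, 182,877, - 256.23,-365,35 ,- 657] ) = [ - 875, - 862, - 794 , - 745, - 657, - 409, - 365, - 256.23,  30,35,  407/4,182,  233, 246, 877,926 ]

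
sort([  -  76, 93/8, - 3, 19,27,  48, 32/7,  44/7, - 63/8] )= [- 76, - 63/8, - 3, 32/7,44/7 , 93/8,  19,  27, 48]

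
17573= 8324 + 9249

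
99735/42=2374 + 9/14 = 2374.64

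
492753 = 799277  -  306524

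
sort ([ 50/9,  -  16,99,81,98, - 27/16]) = [ - 16,- 27/16, 50/9, 81,98,  99 ] 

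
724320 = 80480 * 9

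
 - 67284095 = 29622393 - 96906488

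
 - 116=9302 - 9418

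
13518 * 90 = 1216620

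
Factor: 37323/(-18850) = -2^( - 1)*3^2*5^( - 2)*11^1  =  - 99/50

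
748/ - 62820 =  - 187/15705 = - 0.01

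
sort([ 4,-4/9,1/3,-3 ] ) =[ - 3,- 4/9,  1/3,4]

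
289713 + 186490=476203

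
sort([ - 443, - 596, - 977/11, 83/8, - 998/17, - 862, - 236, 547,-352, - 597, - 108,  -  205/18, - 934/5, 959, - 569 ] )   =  [ -862, - 597,-596,  -  569, - 443, - 352, - 236, - 934/5, - 108, - 977/11, - 998/17, - 205/18, 83/8, 547,  959]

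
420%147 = 126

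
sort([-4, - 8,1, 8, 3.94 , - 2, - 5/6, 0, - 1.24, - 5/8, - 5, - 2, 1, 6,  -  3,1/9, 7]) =[ - 8, - 5, - 4, - 3, - 2,-2, - 1.24, - 5/6 , - 5/8, 0,  1/9, 1,1,3.94,6,7,8 ]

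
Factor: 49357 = 7^1 * 11^1*641^1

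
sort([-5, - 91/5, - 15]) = [ - 91/5,-15,  -  5 ] 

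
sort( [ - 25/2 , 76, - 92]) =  [ - 92, - 25/2, 76]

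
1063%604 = 459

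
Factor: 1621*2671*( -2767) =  - 1621^1*2671^1*2767^1 = -11980254997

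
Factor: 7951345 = 5^1*31^1*43^1*1193^1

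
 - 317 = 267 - 584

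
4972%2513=2459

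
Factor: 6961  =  6961^1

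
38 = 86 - 48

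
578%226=126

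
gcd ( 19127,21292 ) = 1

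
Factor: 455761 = 455761^1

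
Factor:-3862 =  - 2^1*1931^1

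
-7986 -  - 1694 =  - 6292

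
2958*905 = 2676990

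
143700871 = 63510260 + 80190611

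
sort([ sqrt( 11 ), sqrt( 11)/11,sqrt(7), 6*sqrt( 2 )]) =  [ sqrt( 11)/11, sqrt( 7), sqrt( 11 ), 6*sqrt( 2)]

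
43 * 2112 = 90816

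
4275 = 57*75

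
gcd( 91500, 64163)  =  1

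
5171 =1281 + 3890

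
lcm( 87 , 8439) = 8439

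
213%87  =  39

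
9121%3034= 19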